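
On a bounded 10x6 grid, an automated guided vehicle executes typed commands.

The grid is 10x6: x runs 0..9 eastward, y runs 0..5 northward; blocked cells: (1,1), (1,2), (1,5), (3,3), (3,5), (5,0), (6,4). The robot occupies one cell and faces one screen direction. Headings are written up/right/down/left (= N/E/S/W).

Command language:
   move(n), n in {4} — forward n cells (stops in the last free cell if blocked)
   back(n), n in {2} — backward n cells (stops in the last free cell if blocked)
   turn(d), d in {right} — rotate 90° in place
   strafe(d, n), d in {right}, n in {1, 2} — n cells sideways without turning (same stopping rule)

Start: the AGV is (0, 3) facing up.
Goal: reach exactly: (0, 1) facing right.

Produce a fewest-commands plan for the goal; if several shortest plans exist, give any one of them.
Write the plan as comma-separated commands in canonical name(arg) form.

back(2), turn(right)

from: (0, 3) facing up
[1] after back(2): (0, 1) facing up
[2] after turn(right): (0, 1) facing right
no 1-step plan works, so 2 is optimal.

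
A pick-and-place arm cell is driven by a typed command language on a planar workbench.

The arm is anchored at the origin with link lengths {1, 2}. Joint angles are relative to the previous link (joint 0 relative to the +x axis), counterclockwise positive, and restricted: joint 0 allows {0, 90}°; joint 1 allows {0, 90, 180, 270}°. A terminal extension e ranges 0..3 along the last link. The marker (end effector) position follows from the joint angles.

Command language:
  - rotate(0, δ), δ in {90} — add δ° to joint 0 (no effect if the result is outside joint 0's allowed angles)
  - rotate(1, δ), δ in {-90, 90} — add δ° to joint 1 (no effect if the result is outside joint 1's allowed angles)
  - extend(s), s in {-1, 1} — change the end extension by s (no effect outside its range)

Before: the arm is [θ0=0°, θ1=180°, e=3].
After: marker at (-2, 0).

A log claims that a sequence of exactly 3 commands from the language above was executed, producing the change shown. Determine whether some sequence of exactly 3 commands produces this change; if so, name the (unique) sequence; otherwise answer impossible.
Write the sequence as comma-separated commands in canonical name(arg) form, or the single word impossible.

key: running extend(-1) before extend(1) would end elsewhere — order is forced
from: [θ0=0°, θ1=180°, e=3]
[1] after extend(1): [θ0=0°, θ1=180°, e=3]
[2] after extend(-1): [θ0=0°, θ1=180°, e=2]
[3] after extend(-1): [θ0=0°, θ1=180°, e=1]
all 125 alternatives checked — unique.

extend(1), extend(-1), extend(-1)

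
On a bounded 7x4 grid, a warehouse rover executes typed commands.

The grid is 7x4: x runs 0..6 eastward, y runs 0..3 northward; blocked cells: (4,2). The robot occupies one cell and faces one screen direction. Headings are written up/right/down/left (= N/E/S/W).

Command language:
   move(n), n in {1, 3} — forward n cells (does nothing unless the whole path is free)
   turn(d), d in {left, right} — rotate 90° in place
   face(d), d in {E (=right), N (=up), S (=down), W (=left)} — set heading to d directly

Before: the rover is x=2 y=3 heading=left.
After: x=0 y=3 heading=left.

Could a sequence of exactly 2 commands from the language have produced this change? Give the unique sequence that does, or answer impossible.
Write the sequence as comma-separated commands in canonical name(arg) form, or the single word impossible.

key: still facing W at the end — nothing in the sequence rotates
from: x=2 y=3 heading=left
[1] after move(1): x=1 y=3 heading=left
[2] after move(1): x=0 y=3 heading=left
no rival 2-sequence matches.

move(1), move(1)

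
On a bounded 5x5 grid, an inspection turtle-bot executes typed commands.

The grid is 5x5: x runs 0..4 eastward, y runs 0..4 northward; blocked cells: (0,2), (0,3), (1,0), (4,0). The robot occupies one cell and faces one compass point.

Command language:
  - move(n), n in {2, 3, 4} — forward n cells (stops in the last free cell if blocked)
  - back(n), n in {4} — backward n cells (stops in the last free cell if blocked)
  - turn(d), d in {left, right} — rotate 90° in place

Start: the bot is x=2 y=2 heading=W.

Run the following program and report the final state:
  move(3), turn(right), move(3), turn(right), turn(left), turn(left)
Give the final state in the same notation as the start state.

x=1 y=4 heading=W

start: x=2 y=2 heading=W
[1] after move(3): x=1 y=2 heading=W
[2] after turn(right): x=1 y=2 heading=N
[3] after move(3): x=1 y=4 heading=N
[4] after turn(right): x=1 y=4 heading=E
[5] after turn(left): x=1 y=4 heading=N
[6] after turn(left): x=1 y=4 heading=W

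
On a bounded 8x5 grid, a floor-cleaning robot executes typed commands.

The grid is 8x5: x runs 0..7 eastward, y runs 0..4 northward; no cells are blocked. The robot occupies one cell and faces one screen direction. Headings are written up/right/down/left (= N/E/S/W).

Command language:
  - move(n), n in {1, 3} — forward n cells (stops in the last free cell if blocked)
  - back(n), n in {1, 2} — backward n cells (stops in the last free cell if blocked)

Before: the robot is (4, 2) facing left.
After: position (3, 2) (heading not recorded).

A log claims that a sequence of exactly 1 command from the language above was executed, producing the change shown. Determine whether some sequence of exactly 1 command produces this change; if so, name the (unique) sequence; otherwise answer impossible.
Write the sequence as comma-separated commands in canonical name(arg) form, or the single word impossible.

initial: (4, 2) facing left
1. move(1) → (3, 2) facing left
no other 1-command option fits: unique.

move(1)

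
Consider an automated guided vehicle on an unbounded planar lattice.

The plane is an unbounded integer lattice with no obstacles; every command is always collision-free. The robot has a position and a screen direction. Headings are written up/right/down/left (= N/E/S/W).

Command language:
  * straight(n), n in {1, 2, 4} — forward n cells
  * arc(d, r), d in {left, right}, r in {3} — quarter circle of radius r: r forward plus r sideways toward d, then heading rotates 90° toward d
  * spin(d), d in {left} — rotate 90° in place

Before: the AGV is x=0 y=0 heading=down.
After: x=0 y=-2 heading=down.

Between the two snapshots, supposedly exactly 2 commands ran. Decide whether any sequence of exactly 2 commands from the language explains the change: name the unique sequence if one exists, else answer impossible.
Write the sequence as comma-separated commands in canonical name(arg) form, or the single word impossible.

key: still facing S at the end — nothing in the sequence rotates
t0: x=0 y=0 heading=down
1. straight(1) → x=0 y=-1 heading=down
2. straight(1) → x=0 y=-2 heading=down
all 36 alternatives checked — unique.

straight(1), straight(1)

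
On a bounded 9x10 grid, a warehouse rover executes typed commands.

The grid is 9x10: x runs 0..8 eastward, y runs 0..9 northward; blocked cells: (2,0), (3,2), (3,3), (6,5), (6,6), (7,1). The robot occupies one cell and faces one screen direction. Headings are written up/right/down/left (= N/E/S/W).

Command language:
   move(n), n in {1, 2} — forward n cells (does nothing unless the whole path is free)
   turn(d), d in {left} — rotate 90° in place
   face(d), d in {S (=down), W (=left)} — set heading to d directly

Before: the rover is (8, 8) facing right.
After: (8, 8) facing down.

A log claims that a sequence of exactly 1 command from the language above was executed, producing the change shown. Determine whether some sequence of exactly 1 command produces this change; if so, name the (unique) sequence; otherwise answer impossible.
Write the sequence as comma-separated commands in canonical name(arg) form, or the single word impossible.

key: parked at (8,8) the whole time — nothing moves the robot
from: (8, 8) facing right
1. face(S) → (8, 8) facing down
all 5 alternatives checked — unique.

face(S)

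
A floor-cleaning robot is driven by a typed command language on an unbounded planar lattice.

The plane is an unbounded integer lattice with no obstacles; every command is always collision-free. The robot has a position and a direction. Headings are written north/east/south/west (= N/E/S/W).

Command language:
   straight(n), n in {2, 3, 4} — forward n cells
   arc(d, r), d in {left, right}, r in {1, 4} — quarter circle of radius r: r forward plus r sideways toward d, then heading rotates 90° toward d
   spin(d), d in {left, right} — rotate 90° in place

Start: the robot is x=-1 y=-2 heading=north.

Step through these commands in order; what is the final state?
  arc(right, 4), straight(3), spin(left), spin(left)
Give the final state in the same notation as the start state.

x=6 y=2 heading=west

start: x=-1 y=-2 heading=north
t=1 arc(right, 4) ⇒ x=3 y=2 heading=east
t=2 straight(3) ⇒ x=6 y=2 heading=east
t=3 spin(left) ⇒ x=6 y=2 heading=north
t=4 spin(left) ⇒ x=6 y=2 heading=west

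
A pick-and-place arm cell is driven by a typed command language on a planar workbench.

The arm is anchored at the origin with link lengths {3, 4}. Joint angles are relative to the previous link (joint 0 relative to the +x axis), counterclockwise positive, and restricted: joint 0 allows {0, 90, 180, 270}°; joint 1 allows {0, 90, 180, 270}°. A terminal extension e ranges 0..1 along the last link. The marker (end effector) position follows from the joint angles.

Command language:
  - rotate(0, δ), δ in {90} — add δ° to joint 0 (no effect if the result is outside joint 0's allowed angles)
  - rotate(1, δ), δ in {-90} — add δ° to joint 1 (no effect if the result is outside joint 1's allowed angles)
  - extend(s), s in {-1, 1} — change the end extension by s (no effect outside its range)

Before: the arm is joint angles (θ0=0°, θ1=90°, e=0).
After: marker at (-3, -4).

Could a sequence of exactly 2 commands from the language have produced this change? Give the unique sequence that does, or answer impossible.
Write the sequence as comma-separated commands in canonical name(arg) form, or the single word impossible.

t0: joint angles (θ0=0°, θ1=90°, e=0)
[1] after rotate(0, 90): joint angles (θ0=90°, θ1=90°, e=0)
[2] after rotate(0, 90): joint angles (θ0=180°, θ1=90°, e=0)
no rival 2-sequence matches.

rotate(0, 90), rotate(0, 90)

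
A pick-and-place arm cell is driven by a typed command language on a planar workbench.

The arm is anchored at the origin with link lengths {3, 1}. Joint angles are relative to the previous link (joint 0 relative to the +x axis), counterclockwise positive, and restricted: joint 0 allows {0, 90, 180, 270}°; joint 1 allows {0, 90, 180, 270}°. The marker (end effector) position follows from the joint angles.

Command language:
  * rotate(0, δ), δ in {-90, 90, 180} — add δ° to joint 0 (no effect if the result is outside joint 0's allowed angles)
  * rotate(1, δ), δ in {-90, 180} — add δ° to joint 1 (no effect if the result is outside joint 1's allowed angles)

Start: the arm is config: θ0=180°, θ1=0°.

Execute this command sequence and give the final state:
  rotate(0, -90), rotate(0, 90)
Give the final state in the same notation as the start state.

from: config: θ0=180°, θ1=0°
[1] after rotate(0, -90): config: θ0=90°, θ1=0°
[2] after rotate(0, 90): config: θ0=180°, θ1=0°

config: θ0=180°, θ1=0°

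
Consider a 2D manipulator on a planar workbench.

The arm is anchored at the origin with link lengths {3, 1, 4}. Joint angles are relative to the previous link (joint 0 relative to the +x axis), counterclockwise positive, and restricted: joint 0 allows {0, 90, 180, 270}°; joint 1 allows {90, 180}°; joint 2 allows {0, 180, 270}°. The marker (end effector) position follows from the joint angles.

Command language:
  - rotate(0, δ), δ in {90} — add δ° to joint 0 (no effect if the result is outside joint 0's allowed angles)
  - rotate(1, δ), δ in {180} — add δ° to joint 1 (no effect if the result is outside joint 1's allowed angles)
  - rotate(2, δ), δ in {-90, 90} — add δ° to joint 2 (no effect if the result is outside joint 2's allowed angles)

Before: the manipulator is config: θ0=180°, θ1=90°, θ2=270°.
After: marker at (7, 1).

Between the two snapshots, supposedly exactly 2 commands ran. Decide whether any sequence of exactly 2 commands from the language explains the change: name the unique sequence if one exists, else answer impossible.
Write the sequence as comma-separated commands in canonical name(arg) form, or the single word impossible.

rotate(0, 90), rotate(0, 90)

initial: config: θ0=180°, θ1=90°, θ2=270°
1. rotate(0, 90) → config: θ0=270°, θ1=90°, θ2=270°
2. rotate(0, 90) → config: θ0=0°, θ1=90°, θ2=270°
no rival 2-sequence matches.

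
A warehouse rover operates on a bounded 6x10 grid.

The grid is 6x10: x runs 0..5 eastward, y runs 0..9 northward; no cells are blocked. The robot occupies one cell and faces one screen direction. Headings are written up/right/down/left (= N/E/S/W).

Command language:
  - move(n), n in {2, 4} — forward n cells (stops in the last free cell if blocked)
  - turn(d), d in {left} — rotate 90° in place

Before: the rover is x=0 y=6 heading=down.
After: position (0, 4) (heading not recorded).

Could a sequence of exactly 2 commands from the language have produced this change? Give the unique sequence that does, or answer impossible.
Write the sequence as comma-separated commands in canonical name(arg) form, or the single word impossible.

key: order matters: swapping move(2) and turn(left) lands elsewhere
from: x=0 y=6 heading=down
t=1 move(2) ⇒ x=0 y=4 heading=down
t=2 turn(left) ⇒ x=0 y=4 heading=right
uniquely the one of 9 2-step routes that fits.

move(2), turn(left)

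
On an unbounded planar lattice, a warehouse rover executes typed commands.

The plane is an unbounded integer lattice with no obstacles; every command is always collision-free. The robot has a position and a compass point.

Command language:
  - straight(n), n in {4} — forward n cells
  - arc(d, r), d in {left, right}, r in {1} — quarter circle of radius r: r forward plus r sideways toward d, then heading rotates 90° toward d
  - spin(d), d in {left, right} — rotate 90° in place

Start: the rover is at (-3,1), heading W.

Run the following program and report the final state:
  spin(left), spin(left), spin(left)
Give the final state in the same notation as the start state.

start: at (-3,1), heading W
step 1 (spin(left)): at (-3,1), heading S
step 2 (spin(left)): at (-3,1), heading E
step 3 (spin(left)): at (-3,1), heading N

at (-3,1), heading N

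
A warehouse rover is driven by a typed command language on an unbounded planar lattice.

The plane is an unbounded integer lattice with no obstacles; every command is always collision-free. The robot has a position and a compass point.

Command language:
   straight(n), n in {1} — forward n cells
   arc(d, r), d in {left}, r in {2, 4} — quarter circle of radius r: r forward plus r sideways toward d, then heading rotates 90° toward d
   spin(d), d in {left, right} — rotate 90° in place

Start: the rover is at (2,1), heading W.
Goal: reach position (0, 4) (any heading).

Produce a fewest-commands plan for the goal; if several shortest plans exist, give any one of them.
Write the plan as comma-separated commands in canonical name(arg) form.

spin(right), straight(1), arc(left, 2)

from: at (2,1), heading W
step 1 (spin(right)): at (2,1), heading N
step 2 (straight(1)): at (2,2), heading N
step 3 (arc(left, 2)): at (0,4), heading W
no 2-step plan works, so 3 is optimal.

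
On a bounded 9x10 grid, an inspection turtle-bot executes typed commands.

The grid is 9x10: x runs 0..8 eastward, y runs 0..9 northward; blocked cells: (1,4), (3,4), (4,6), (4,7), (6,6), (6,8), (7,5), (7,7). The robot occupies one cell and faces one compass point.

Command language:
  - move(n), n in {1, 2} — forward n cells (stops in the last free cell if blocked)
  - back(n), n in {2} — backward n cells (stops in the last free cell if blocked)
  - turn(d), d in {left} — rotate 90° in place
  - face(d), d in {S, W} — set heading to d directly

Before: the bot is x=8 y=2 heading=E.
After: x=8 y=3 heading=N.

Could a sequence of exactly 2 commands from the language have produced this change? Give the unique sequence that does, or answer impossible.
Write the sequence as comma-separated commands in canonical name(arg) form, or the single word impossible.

turn(left), move(1)

key: cell and facing (now N) both changed — the 2 commands mix motion and turning
t0: x=8 y=2 heading=E
1. turn(left) → x=8 y=2 heading=N
2. move(1) → x=8 y=3 heading=N
no other 2-command option fits: unique.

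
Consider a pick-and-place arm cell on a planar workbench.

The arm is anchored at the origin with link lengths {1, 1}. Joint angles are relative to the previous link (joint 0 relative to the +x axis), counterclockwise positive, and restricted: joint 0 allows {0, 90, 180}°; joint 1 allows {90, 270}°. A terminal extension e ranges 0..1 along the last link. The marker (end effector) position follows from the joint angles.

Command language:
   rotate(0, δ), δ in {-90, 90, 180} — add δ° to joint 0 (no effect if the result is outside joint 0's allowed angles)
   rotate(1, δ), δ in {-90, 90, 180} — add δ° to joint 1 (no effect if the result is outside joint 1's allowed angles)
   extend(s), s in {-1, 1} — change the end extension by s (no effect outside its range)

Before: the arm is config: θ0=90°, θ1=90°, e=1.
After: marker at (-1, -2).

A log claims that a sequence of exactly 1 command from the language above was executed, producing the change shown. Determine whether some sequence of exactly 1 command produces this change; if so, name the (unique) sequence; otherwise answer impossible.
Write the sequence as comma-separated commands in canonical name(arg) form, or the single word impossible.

rotate(0, 90)

from: config: θ0=90°, θ1=90°, e=1
[1] after rotate(0, 90): config: θ0=180°, θ1=90°, e=1
uniquely the one of 8 1-step routes that fits.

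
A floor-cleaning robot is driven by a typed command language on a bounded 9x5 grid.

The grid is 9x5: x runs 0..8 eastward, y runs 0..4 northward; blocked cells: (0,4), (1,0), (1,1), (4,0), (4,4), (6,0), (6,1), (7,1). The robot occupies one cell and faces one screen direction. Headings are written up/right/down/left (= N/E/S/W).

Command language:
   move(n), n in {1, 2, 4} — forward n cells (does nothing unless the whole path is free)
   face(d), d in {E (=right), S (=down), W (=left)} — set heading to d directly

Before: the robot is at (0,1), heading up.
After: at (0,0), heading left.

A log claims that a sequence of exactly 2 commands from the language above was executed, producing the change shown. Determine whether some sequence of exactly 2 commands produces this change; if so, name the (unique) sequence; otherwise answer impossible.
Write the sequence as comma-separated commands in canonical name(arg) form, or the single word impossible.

impossible

every 2-command combo misses the target.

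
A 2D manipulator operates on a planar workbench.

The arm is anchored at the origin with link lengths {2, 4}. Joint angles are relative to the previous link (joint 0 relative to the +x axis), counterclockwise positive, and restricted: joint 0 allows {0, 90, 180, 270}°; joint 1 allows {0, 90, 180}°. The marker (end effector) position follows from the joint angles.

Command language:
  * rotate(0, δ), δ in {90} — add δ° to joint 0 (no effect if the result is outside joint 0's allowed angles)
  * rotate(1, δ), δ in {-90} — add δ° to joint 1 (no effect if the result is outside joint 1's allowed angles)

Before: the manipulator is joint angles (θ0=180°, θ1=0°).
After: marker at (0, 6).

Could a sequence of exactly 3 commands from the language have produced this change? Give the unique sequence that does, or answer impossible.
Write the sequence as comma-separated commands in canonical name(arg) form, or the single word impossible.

rotate(0, 90), rotate(0, 90), rotate(0, 90)

begin: joint angles (θ0=180°, θ1=0°)
step 1 (rotate(0, 90)): joint angles (θ0=270°, θ1=0°)
step 2 (rotate(0, 90)): joint angles (θ0=0°, θ1=0°)
step 3 (rotate(0, 90)): joint angles (θ0=90°, θ1=0°)
no rival 3-sequence matches.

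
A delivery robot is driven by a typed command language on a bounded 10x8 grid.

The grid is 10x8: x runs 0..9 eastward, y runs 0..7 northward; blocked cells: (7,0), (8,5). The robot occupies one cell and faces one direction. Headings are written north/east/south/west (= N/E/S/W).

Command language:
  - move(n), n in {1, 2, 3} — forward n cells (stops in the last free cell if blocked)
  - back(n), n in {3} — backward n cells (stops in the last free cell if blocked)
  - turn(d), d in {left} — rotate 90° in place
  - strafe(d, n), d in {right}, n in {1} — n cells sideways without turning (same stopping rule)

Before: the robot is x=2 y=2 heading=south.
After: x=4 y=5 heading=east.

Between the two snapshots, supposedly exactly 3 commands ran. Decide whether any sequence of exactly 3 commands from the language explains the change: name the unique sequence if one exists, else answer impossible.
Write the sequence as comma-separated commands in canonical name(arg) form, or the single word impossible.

key: cell and facing (now E) both changed — the 3 commands mix motion and turning
start: x=2 y=2 heading=south
1. back(3) → x=2 y=5 heading=south
2. turn(left) → x=2 y=5 heading=east
3. move(2) → x=4 y=5 heading=east
all 216 alternatives checked — unique.

back(3), turn(left), move(2)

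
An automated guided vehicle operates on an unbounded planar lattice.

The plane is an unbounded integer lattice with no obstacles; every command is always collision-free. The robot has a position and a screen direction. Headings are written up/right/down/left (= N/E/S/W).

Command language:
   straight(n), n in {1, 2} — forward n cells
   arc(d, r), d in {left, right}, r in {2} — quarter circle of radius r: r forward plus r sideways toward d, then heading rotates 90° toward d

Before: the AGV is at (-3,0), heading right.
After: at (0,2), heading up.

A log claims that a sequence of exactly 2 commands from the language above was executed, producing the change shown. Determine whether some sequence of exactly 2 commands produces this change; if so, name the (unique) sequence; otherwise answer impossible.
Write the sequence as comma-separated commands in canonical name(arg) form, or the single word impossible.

straight(1), arc(left, 2)

key: order matters: swapping straight(1) and arc(left, 2) lands elsewhere
initial: at (-3,0), heading right
t=1 straight(1) ⇒ at (-2,0), heading right
t=2 arc(left, 2) ⇒ at (0,2), heading up
no rival 2-sequence matches.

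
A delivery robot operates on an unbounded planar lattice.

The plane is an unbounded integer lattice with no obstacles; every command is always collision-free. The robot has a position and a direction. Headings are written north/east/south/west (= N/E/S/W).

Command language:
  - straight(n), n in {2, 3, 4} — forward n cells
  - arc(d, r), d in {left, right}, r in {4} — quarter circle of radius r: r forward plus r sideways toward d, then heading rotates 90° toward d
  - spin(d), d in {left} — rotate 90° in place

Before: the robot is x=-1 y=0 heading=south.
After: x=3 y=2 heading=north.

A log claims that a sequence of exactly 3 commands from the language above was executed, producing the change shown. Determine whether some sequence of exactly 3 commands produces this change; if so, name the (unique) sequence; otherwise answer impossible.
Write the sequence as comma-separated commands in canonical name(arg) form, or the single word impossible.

key: running arc(left, 4) before straight(2) would end elsewhere — order is forced
start: x=-1 y=0 heading=south
step 1 (straight(2)): x=-1 y=-2 heading=south
step 2 (spin(left)): x=-1 y=-2 heading=east
step 3 (arc(left, 4)): x=3 y=2 heading=north
all 216 alternatives checked — unique.

straight(2), spin(left), arc(left, 4)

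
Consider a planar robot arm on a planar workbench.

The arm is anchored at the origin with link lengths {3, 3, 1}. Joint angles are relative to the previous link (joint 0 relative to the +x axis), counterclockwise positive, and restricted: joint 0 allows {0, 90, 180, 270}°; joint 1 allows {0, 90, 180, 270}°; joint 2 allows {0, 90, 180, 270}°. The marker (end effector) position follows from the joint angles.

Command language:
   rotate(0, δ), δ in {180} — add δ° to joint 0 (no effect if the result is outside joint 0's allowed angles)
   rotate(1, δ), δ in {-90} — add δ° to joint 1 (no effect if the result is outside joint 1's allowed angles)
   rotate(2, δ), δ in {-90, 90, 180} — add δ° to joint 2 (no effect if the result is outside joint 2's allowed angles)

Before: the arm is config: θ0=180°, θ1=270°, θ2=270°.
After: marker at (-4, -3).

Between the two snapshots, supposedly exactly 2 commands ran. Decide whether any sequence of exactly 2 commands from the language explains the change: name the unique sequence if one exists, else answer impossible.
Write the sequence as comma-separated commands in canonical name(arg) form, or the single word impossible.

rotate(1, -90), rotate(1, -90)

begin: config: θ0=180°, θ1=270°, θ2=270°
1. rotate(1, -90) → config: θ0=180°, θ1=180°, θ2=270°
2. rotate(1, -90) → config: θ0=180°, θ1=90°, θ2=270°
uniquely the one of 25 2-step routes that fits.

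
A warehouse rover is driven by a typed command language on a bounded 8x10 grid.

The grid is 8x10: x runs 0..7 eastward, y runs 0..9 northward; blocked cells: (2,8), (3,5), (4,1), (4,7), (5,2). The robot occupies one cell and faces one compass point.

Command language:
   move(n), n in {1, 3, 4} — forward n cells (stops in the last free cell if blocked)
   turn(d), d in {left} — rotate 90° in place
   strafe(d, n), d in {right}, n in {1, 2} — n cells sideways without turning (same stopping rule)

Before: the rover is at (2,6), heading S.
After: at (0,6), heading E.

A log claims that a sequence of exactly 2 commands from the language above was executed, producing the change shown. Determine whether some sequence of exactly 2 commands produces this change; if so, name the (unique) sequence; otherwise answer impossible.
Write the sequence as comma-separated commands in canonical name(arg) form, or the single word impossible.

key: running turn(left) before strafe(right, 2) would end elsewhere — order is forced
start: at (2,6), heading S
step 1 (strafe(right, 2)): at (0,6), heading S
step 2 (turn(left)): at (0,6), heading E
uniquely the one of 36 2-step routes that fits.

strafe(right, 2), turn(left)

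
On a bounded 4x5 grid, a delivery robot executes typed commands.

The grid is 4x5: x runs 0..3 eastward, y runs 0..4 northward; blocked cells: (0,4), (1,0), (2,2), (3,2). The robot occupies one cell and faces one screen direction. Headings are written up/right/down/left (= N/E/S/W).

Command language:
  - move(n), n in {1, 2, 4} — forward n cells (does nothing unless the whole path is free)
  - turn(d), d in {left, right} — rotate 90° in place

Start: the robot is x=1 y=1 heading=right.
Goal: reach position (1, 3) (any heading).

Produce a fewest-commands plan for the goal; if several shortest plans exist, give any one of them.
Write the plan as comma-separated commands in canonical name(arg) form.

turn(left), move(2)

begin: x=1 y=1 heading=right
[1] after turn(left): x=1 y=1 heading=up
[2] after move(2): x=1 y=3 heading=up
nothing shorter than 2 reaches the goal.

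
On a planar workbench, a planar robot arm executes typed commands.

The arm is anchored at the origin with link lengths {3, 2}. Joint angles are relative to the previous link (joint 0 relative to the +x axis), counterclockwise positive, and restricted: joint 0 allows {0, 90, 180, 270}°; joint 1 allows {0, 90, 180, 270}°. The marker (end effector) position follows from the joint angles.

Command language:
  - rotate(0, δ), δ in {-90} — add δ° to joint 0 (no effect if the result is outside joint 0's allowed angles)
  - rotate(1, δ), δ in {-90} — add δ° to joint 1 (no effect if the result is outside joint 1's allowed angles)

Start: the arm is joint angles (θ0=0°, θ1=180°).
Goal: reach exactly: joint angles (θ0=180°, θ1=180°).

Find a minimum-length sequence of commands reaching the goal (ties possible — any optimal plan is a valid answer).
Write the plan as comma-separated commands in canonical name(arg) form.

rotate(0, -90), rotate(0, -90)

from: joint angles (θ0=0°, θ1=180°)
t=1 rotate(0, -90) ⇒ joint angles (θ0=270°, θ1=180°)
t=2 rotate(0, -90) ⇒ joint angles (θ0=180°, θ1=180°)
no 1-step plan works, so 2 is optimal.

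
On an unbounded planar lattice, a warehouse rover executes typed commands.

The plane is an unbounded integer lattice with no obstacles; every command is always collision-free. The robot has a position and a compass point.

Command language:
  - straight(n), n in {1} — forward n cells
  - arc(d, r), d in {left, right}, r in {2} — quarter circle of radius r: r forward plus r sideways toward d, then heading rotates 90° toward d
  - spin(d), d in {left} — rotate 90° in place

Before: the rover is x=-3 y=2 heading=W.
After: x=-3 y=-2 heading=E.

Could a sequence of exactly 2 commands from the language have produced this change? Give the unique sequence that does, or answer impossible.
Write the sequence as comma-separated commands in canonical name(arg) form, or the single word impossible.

key: cell and facing (now E) both changed — the 2 commands mix motion and turning
t0: x=-3 y=2 heading=W
step 1 (arc(left, 2)): x=-5 y=0 heading=S
step 2 (arc(left, 2)): x=-3 y=-2 heading=E
all 16 alternatives checked — unique.

arc(left, 2), arc(left, 2)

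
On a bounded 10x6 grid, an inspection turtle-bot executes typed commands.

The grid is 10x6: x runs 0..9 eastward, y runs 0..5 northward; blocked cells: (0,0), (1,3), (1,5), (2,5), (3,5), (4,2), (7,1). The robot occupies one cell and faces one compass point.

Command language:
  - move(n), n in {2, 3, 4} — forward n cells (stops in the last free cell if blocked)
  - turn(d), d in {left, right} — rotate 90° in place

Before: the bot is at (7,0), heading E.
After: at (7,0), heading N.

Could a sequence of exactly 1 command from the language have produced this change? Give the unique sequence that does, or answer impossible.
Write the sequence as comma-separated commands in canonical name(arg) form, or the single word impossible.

key: parked at (7,0) the whole time — nothing moves the robot
start: at (7,0), heading E
t=1 turn(left) ⇒ at (7,0), heading N
no other 1-command option fits: unique.

turn(left)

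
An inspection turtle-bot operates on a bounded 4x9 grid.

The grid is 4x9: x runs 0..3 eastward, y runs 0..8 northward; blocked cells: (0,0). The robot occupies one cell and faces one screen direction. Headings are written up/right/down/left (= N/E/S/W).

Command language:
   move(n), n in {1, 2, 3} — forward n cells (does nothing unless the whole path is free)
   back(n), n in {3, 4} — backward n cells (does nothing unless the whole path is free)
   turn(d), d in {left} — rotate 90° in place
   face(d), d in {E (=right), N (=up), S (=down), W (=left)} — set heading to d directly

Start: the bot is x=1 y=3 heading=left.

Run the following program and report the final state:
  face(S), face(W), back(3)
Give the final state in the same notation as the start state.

x=1 y=3 heading=left

start: x=1 y=3 heading=left
1. face(S) → x=1 y=3 heading=down
2. face(W) → x=1 y=3 heading=left
3. back(3) → x=1 y=3 heading=left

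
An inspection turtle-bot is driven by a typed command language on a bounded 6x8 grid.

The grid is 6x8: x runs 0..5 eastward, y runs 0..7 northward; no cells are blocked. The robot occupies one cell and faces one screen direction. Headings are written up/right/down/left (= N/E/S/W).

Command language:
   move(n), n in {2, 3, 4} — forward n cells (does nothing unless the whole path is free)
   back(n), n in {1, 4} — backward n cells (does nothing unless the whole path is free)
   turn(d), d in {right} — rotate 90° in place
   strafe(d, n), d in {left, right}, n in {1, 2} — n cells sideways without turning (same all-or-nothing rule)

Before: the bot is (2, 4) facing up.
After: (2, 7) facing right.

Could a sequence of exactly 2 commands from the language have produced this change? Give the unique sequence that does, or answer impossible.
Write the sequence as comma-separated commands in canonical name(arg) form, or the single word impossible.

move(3), turn(right)

key: order matters: swapping move(3) and turn(right) lands elsewhere
from: (2, 4) facing up
1. move(3) → (2, 7) facing up
2. turn(right) → (2, 7) facing right
all 100 alternatives checked — unique.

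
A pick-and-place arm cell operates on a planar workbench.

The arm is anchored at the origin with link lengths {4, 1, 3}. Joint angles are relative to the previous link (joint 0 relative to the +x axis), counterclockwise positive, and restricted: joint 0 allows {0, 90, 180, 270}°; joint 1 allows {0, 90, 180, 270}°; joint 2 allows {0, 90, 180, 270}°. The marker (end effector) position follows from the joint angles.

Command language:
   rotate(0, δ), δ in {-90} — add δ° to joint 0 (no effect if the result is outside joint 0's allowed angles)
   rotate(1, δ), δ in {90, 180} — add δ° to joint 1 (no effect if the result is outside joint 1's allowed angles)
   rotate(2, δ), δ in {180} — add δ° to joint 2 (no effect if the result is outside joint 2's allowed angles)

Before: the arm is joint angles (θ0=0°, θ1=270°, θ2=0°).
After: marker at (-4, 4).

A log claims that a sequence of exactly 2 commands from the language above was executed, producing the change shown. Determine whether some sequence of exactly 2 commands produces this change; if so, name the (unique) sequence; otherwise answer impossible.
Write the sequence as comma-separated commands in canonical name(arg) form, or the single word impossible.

begin: joint angles (θ0=0°, θ1=270°, θ2=0°)
step 1 (rotate(0, -90)): joint angles (θ0=270°, θ1=270°, θ2=0°)
step 2 (rotate(0, -90)): joint angles (θ0=180°, θ1=270°, θ2=0°)
all 16 alternatives checked — unique.

rotate(0, -90), rotate(0, -90)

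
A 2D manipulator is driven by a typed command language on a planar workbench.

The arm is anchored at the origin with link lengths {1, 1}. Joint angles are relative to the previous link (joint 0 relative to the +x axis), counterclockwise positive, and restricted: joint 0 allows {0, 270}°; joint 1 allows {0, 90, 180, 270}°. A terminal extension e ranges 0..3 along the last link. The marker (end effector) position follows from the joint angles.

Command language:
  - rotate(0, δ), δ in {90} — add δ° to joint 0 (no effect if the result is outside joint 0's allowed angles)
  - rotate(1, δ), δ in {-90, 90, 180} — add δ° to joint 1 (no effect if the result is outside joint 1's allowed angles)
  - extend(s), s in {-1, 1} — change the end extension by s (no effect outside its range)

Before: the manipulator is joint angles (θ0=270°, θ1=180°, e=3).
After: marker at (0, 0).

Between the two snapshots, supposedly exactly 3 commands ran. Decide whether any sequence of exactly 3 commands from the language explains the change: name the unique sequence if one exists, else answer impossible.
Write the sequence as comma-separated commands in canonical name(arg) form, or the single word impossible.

t0: joint angles (θ0=270°, θ1=180°, e=3)
1. extend(-1) → joint angles (θ0=270°, θ1=180°, e=2)
2. extend(-1) → joint angles (θ0=270°, θ1=180°, e=1)
3. extend(-1) → joint angles (θ0=270°, θ1=180°, e=0)
uniquely the one of 216 3-step routes that fits.

extend(-1), extend(-1), extend(-1)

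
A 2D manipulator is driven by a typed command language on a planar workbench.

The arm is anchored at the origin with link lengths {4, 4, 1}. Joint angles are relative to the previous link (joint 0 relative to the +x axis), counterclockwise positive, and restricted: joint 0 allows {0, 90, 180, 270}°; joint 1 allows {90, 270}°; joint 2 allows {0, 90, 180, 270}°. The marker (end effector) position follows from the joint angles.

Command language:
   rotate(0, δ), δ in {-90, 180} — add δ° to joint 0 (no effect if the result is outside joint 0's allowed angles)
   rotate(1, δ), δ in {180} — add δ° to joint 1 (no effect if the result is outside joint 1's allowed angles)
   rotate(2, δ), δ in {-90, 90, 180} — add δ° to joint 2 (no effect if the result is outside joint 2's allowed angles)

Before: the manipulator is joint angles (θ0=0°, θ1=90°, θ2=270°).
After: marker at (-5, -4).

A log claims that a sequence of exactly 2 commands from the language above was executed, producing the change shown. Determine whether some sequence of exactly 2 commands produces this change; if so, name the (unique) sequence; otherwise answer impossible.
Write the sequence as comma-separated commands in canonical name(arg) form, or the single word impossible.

rotate(0, -90), rotate(0, -90)

start: joint angles (θ0=0°, θ1=90°, θ2=270°)
[1] after rotate(0, -90): joint angles (θ0=270°, θ1=90°, θ2=270°)
[2] after rotate(0, -90): joint angles (θ0=180°, θ1=90°, θ2=270°)
all 36 alternatives checked — unique.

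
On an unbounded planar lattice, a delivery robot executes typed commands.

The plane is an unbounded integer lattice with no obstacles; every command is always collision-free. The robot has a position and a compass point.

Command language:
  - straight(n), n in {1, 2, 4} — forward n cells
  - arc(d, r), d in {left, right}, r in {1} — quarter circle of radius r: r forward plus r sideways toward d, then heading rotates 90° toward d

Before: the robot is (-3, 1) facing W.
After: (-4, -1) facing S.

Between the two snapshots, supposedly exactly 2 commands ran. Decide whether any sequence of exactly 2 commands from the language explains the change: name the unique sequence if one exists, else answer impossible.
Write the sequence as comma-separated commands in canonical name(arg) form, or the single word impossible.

arc(left, 1), straight(1)

key: position moved to (-4,-1) AND the heading swung to S — translation plus rotation needed
begin: (-3, 1) facing W
step 1 (arc(left, 1)): (-4, 0) facing S
step 2 (straight(1)): (-4, -1) facing S
no other 2-command option fits: unique.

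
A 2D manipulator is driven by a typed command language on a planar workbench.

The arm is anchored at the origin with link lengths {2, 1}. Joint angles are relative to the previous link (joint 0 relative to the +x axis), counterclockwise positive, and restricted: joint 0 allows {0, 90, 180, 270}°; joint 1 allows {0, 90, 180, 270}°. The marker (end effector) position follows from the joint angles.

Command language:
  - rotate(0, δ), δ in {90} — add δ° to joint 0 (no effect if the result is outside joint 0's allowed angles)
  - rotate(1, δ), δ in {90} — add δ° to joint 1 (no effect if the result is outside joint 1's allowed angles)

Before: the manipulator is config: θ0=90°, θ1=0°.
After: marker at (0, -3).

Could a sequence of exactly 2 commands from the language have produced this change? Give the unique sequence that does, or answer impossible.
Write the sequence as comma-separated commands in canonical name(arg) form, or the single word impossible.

start: config: θ0=90°, θ1=0°
t=1 rotate(0, 90) ⇒ config: θ0=180°, θ1=0°
t=2 rotate(0, 90) ⇒ config: θ0=270°, θ1=0°
all 4 alternatives checked — unique.

rotate(0, 90), rotate(0, 90)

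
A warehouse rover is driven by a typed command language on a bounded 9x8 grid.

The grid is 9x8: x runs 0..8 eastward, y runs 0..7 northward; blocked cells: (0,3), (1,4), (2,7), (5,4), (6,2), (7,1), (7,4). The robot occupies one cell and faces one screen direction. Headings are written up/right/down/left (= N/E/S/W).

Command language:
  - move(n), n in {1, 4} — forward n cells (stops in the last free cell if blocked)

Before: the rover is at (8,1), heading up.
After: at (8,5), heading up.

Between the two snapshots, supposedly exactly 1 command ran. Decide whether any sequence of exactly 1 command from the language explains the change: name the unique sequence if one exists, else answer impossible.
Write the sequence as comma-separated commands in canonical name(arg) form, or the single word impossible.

move(4)

key: still facing N — the one step turns nothing
t0: at (8,1), heading up
t=1 move(4) ⇒ at (8,5), heading up
uniquely the one of 2 1-step routes that fits.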